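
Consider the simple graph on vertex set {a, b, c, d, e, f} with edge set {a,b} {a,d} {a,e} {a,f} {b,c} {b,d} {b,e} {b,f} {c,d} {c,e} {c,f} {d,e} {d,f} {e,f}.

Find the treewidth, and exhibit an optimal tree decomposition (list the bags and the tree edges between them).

Treewidth 4.
One optimal decomposition is:
Bags: B1 = {a, b, d, e, f}  B2 = {b, c, d, e, f}
Tree: B1–B2

Every bag has size at most 5, so the width is 5 − 1 = 4 and tw(G) ≤ 4. Conversely, {b, c, d, e, f} is a clique of size 5, and the vertices of any clique must share a bag in every tree decomposition; so some bag has ≥ 5 vertices and tw(G) ≥ 4. Therefore the treewidth is 4.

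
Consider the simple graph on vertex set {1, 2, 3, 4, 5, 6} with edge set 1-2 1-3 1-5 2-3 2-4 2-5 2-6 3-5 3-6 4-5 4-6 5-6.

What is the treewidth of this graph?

3

A width-3 tree decomposition is:
Bags: B1 = {2, 3, 5, 6}  B2 = {2, 4, 5, 6}  B3 = {1, 2, 3, 5}
Tree: B1–B2, B1–B3
Each bag holds 4 vertices, so the decomposition has width 3, which upper-bounds the treewidth. Conversely, {1, 2, 3, 5} is a clique of size 4, and the vertices of any clique must share a bag in every tree decomposition; so some bag has ≥ 4 vertices and tw(G) ≥ 3. Hence tw(G) = 3 exactly.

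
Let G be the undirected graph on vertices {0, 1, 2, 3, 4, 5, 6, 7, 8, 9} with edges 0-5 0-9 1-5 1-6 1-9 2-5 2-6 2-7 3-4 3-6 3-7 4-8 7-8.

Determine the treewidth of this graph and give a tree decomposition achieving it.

Each bag holds 3 vertices, so the decomposition has width 2, which upper-bounds the treewidth. For the lower bound, G contains the cycle 0–9–1–5–0, so G is not a forest; only forests have treewidth ≤ 1, hence tw(G) ≥ 2. Combining the bounds, tw(G) = 2.

Treewidth 2.
One such decomposition:
Bags: B1 = {0, 5, 9}  B2 = {1, 5, 9}  B3 = {1, 2, 5}  B4 = {1, 2, 6}  B5 = {2, 6, 7}  B6 = {3, 6, 7}  B7 = {3, 7, 8}  B8 = {3, 4, 8}
Tree: B1–B2, B2–B3, B3–B4, B4–B5, B5–B6, B6–B7, B7–B8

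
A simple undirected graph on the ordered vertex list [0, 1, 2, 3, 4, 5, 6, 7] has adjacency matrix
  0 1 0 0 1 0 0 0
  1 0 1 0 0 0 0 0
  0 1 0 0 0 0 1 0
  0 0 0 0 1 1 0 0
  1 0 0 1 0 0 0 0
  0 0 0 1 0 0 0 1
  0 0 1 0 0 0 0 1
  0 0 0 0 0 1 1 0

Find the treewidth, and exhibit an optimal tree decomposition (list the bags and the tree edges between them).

The largest bag has 3 vertices, giving width 2; this decomposition certifies tw(G) ≤ 2. The edges 0–1–2–6–7–5–3–4–0 form a cycle, so G is not a tree and its treewidth is at least 2. Hence tw(G) = 2 exactly.

Treewidth 2.
One such decomposition:
Bags: B1 = {0, 1, 2}  B2 = {0, 2, 6}  B3 = {0, 6, 7}  B4 = {0, 5, 7}  B5 = {0, 3, 5}  B6 = {0, 3, 4}
Tree: B1–B2, B2–B3, B3–B4, B4–B5, B5–B6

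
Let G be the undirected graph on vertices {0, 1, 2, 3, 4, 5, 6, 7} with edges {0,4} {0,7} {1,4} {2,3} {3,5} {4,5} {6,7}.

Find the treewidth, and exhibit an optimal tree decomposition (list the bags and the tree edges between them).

Treewidth 1.
One such decomposition:
Bags: B1 = {0, 4}  B2 = {4, 5}  B3 = {0, 7}  B4 = {3, 5}  B5 = {6, 7}  B6 = {2, 3}  B7 = {1, 4}
Tree: B1–B2, B1–B3, B2–B4, B3–B5, B4–B6, B1–B7

Every bag has size at most 2, so the width is 2 − 1 = 1 and tw(G) ≤ 1. Since G has at least one edge (e.g. 0–4), it is not an edgeless graph, so tw(G) ≥ 1. Therefore the treewidth is 1.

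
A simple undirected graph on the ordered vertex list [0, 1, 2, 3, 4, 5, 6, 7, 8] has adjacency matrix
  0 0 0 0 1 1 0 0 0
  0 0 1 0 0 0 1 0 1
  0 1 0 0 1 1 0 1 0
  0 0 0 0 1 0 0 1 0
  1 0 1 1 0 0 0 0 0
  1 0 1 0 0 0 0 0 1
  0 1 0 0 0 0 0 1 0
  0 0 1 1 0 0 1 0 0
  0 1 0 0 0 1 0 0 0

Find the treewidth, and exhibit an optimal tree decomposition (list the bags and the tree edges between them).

Every bag has size at most 4, so the width is 4 − 1 = 3 and tw(G) ≤ 3. For the lower bound: the 4 vertex sets {3,6,7}, {4}, {2}, {0,1,5,8} are disjoint, each induces a connected subgraph, and every pair is joined by at least one edge of G. Contracting each set to a single vertex therefore yields K_{4} as a minor, and since treewidth is minor-monotone, tw(G) ≥ tw(K_{4}) = 3. Therefore the treewidth is 3.

Treewidth 3.
One such decomposition:
Bags: B1 = {3, 4, 6, 7}  B2 = {2, 4, 6, 7}  B3 = {1, 2, 4, 6}  B4 = {0, 1, 2, 4}  B5 = {0, 1, 2, 5}  B6 = {0, 1, 5, 8}
Tree: B1–B2, B2–B3, B3–B4, B4–B5, B5–B6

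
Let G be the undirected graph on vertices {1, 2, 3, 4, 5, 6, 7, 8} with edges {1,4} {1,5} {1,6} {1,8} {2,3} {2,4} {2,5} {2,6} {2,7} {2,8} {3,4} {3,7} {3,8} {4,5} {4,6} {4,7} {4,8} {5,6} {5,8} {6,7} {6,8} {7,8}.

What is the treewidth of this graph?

4

A width-4 tree decomposition is:
Bags: B1 = {2, 4, 6, 7, 8}  B2 = {2, 3, 4, 7, 8}  B3 = {2, 4, 5, 6, 8}  B4 = {1, 4, 5, 6, 8}
Tree: B1–B2, B1–B3, B3–B4
Every bag has size at most 5, so the width is 5 − 1 = 4 and tw(G) ≤ 4. On the other hand G contains the 5-clique {1, 4, 5, 6, 8}. A clique must lie in a single bag of any decomposition, so no decomposition can have width below 4. Therefore the treewidth is 4.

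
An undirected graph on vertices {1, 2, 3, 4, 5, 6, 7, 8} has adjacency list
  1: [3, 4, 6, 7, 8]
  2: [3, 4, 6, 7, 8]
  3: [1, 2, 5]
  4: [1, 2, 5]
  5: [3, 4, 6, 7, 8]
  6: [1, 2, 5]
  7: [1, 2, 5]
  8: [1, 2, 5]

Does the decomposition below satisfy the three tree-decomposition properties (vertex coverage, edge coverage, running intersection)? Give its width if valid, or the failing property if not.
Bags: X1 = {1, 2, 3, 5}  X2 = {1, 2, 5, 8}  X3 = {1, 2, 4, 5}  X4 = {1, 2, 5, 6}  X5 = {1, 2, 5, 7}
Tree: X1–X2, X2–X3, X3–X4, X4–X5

Every vertex of G appears in some bag (union = {1, 2, 3, 4, 5, 6, 7, 8}); every edge is covered by a bag; and for each vertex v the set of bags containing v is connected in the bag tree. The decomposition is therefore valid. The largest bag has 4 vertices, so the width is 3.

Yes; width 3.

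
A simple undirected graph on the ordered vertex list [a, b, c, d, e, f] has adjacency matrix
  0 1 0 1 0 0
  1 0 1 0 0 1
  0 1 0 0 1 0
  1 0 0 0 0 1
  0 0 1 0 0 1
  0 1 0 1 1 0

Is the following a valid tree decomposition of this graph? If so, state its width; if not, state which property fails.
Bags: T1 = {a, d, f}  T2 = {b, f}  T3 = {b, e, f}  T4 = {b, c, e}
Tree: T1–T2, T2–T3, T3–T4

A tree decomposition must satisfy three properties: every vertex lies in some bag; for every edge, both endpoints lie together in some bag; and for every vertex, the bags containing it form a connected subtree. Here edge (a,b) lies in no bag, so the decomposition is invalid.

No — edge (a,b) lies in no bag.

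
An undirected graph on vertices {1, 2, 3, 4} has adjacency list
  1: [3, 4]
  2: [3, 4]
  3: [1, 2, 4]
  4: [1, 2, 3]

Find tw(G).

A width-2 tree decomposition is:
Bags: B1 = {1, 3, 4}  B2 = {2, 3, 4}
Tree: B1–B2
The largest bag has 3 vertices, giving width 2; this decomposition certifies tw(G) ≤ 2. Conversely, {1, 3, 4} is a clique of size 3, and the vertices of any clique must share a bag in every tree decomposition; so some bag has ≥ 3 vertices and tw(G) ≥ 2. Hence tw(G) = 2 exactly.

2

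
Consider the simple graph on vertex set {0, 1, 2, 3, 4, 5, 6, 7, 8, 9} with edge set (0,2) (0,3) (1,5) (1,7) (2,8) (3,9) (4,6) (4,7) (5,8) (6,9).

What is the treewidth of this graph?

2

A width-2 tree decomposition is:
Bags: B1 = {0, 3, 9}  B2 = {0, 6, 9}  B3 = {0, 4, 6}  B4 = {0, 4, 7}  B5 = {0, 1, 7}  B6 = {0, 1, 5}  B7 = {0, 5, 8}  B8 = {0, 2, 8}
Tree: B1–B2, B2–B3, B3–B4, B4–B5, B5–B6, B6–B7, B7–B8
Each bag holds 3 vertices, so the decomposition has width 2, which upper-bounds the treewidth. Since 0–3–9–6–4–7–1–5–8–2–0 is a cycle in G, G is not acyclic. Forests are exactly the graphs of treewidth ≤ 1, so tw(G) ≥ 2. Hence tw(G) = 2 exactly.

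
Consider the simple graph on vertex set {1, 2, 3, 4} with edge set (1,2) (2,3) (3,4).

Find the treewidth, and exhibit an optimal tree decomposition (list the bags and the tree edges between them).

Treewidth 1.
One optimal decomposition is:
Bags: B1 = {1, 2}  B2 = {2, 3}  B3 = {3, 4}
Tree: B1–B2, B2–B3

Each bag holds 2 vertices, so the decomposition has width 1, which upper-bounds the treewidth. G has an edge, so its treewidth is at least 1. The upper and lower bounds meet at 1, so that is the treewidth.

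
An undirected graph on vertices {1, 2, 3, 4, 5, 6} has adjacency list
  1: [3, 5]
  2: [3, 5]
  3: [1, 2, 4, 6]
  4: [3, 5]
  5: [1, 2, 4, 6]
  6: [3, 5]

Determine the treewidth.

A width-2 tree decomposition is:
Bags: B1 = {1, 3, 5}  B2 = {2, 3, 5}  B3 = {3, 4, 5}  B4 = {3, 5, 6}
Tree: B1–B2, B2–B3, B3–B4
Every bag has size at most 3, so the width is 3 − 1 = 2 and tw(G) ≤ 2. For the lower bound, G contains the cycle 1–5–2–3–1, so G is not a forest; only forests have treewidth ≤ 1, hence tw(G) ≥ 2. The upper and lower bounds meet at 2, so that is the treewidth.

2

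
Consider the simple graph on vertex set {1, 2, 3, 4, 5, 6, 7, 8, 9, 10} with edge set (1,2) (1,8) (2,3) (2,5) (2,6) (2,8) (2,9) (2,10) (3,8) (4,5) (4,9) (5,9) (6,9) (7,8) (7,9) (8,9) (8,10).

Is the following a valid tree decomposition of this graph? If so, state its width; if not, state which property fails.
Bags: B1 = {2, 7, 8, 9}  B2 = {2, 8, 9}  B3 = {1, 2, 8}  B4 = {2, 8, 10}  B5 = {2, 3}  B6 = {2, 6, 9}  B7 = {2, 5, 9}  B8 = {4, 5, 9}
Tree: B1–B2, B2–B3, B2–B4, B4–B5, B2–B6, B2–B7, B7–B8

A tree decomposition must satisfy three properties: every vertex lies in some bag; for every edge, both endpoints lie together in some bag; and for every vertex, the bags containing it form a connected subtree. Here edge (8,3) lies in no bag, so the decomposition is invalid.

No — edge (8,3) lies in no bag.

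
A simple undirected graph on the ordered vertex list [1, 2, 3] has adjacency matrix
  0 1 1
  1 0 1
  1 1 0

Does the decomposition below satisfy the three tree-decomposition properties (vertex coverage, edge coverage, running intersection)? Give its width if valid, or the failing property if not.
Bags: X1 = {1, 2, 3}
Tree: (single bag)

Every vertex of G appears in some bag (union = {1, 2, 3}); every edge is covered by a bag; and for each vertex v the set of bags containing v is connected in the bag tree. The decomposition is therefore valid. The largest bag has 3 vertices, so the width is 2.

Yes; width 2.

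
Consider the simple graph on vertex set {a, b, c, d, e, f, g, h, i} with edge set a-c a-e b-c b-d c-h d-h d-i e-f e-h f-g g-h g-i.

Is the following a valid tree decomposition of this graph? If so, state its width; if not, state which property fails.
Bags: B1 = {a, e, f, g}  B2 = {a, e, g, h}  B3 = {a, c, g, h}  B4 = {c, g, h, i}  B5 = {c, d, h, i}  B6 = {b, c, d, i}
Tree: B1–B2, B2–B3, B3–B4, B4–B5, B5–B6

Vertex coverage: the bags together contain {a, b, c, d, e, f, g, h, i}, the full vertex set. Edge coverage: each edge of G has both endpoints in at least one bag. Running intersection: for every vertex, the bags containing it form a connected subtree. All three properties hold, so this is a valid tree decomposition of width max|bag| − 1 = 3, and hence tw(G) ≤ 3.

Yes; width 3.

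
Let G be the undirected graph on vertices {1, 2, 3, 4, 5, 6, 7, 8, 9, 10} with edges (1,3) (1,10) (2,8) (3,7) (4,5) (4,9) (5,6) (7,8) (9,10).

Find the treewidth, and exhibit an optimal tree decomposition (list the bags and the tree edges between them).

Treewidth 1.
Bags: B1 = {2, 8}  B2 = {7, 8}  B3 = {3, 7}  B4 = {1, 3}  B5 = {1, 10}  B6 = {9, 10}  B7 = {4, 9}  B8 = {4, 5}  B9 = {5, 6}
Tree: B1–B2, B2–B3, B3–B4, B4–B5, B5–B6, B6–B7, B7–B8, B8–B9

The largest bag has 2 vertices, giving width 1; this decomposition certifies tw(G) ≤ 1. Since G has at least one edge (e.g. 2–8), it is not an edgeless graph, so tw(G) ≥ 1. Therefore the treewidth is 1.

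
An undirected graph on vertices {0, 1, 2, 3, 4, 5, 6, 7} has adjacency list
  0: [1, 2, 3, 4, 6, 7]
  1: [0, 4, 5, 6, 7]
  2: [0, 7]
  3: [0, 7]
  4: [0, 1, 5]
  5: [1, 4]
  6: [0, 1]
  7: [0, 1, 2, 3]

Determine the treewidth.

A width-2 tree decomposition is:
Bags: B1 = {0, 1, 4}  B2 = {0, 1, 6}  B3 = {0, 1, 7}  B4 = {0, 2, 7}  B5 = {0, 3, 7}  B6 = {1, 4, 5}
Tree: B1–B2, B2–B3, B3–B4, B3–B5, B1–B6
Every bag has size at most 3, so the width is 3 − 1 = 2 and tw(G) ≤ 2. On the other hand G contains the 3-clique {0, 1, 4}. A clique must lie in a single bag of any decomposition, so no decomposition can have width below 2. The upper and lower bounds meet at 2, so that is the treewidth.

2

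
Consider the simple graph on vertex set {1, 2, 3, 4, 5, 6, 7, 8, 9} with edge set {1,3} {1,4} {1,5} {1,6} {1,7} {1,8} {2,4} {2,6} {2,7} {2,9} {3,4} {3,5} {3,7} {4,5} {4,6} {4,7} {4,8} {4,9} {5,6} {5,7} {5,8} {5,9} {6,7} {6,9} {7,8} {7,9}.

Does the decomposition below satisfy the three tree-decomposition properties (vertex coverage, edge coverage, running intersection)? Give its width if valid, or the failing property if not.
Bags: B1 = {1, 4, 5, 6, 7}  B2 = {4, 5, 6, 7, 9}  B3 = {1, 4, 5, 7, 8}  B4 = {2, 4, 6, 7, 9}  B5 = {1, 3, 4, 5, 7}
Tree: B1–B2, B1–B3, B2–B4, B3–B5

Vertex coverage: the bags together contain {1, 2, 3, 4, 5, 6, 7, 8, 9}, the full vertex set. Edge coverage: each edge of G has both endpoints in at least one bag. Running intersection: for every vertex, the bags containing it form a connected subtree. All three properties hold, so this is a valid tree decomposition of width max|bag| − 1 = 4, and hence tw(G) ≤ 4.

Yes; width 4.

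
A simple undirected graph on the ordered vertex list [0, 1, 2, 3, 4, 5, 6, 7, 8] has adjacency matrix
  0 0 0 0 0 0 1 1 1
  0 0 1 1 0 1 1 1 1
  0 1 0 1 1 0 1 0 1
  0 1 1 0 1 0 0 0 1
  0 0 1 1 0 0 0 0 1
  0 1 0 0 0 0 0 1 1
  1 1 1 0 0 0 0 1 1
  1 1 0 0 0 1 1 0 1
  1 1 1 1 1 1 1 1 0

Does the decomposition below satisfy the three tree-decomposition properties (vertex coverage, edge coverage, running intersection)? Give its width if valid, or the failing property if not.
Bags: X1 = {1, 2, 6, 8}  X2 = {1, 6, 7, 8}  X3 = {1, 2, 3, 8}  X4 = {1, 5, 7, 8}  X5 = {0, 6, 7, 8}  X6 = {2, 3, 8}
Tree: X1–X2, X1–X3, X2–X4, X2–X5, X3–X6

A tree decomposition must satisfy three properties: every vertex lies in some bag; for every edge, both endpoints lie together in some bag; and for every vertex, the bags containing it form a connected subtree. Here vertex 4 appears in no bag, so the decomposition is invalid.

No — vertex 4 appears in no bag.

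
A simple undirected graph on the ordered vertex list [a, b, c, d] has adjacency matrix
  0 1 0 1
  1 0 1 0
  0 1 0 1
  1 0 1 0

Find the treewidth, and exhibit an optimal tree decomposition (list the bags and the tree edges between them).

Treewidth 2.
One such decomposition:
Bags: B1 = {a, c, d}  B2 = {a, b, c}
Tree: B1–B2

Each bag holds 3 vertices, so the decomposition has width 2, which upper-bounds the treewidth. For the lower bound, G contains the cycle c–d–a–b–c, so G is not a forest; only forests have treewidth ≤ 1, hence tw(G) ≥ 2. The upper and lower bounds meet at 2, so that is the treewidth.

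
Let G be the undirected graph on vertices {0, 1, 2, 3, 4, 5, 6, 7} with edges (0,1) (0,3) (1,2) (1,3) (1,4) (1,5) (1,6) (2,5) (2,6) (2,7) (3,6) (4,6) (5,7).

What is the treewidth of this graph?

A width-2 tree decomposition is:
Bags: B1 = {1, 2, 6}  B2 = {1, 3, 6}  B3 = {1, 4, 6}  B4 = {1, 2, 5}  B5 = {2, 5, 7}  B6 = {0, 1, 3}
Tree: B1–B2, B1–B3, B1–B4, B4–B5, B2–B6
Every bag has size at most 3, so the width is 3 − 1 = 2 and tw(G) ≤ 2. For the lower bound, the 3 vertices {0, 1, 3} are pairwise adjacent, and any tree decomposition puts a clique entirely inside one bag — forcing width ≥ 2. Hence tw(G) = 2 exactly.

2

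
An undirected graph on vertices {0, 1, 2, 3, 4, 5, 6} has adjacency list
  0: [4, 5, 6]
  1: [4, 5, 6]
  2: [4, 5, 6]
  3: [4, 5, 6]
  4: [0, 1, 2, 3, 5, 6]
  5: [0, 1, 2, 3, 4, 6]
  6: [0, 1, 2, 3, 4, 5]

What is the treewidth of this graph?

3

A width-3 tree decomposition is:
Bags: B1 = {0, 4, 5, 6}  B2 = {3, 4, 5, 6}  B3 = {2, 4, 5, 6}  B4 = {1, 4, 5, 6}
Tree: B1–B2, B2–B3, B2–B4
Every bag has size at most 4, so the width is 4 − 1 = 3 and tw(G) ≤ 3. For the lower bound, the 4 vertices {0, 4, 5, 6} are pairwise adjacent, and any tree decomposition puts a clique entirely inside one bag — forcing width ≥ 3. Hence tw(G) = 3 exactly.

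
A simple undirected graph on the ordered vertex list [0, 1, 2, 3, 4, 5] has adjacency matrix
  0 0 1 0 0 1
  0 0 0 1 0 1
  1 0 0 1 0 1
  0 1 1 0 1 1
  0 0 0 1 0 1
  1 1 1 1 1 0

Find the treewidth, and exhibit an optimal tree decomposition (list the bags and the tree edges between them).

The largest bag has 3 vertices, giving width 2; this decomposition certifies tw(G) ≤ 2. For the lower bound, the 3 vertices {0, 2, 5} are pairwise adjacent, and any tree decomposition puts a clique entirely inside one bag — forcing width ≥ 2. Therefore the treewidth is 2.

Treewidth 2.
Bags: B1 = {0, 2, 5}  B2 = {2, 3, 5}  B3 = {3, 4, 5}  B4 = {1, 3, 5}
Tree: B1–B2, B2–B3, B2–B4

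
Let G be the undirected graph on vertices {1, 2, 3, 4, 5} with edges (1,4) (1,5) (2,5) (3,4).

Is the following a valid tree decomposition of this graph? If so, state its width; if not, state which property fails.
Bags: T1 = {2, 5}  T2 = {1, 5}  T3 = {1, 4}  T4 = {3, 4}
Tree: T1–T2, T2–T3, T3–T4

Yes; width 1.

Checking the three conditions: (i) the bags cover all of {1, 2, 3, 4, 5}; (ii) for each edge, some bag contains both endpoints; (iii) the bags containing any fixed vertex form a subtree. All hold, so the decomposition is valid with width 2 − 1 = 1.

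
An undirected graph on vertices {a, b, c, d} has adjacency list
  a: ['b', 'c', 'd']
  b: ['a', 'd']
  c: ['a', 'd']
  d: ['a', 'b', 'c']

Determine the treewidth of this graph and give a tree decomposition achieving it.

Each bag holds 3 vertices, so the decomposition has width 2, which upper-bounds the treewidth. Conversely, {a, c, d} is a clique of size 3, and the vertices of any clique must share a bag in every tree decomposition; so some bag has ≥ 3 vertices and tw(G) ≥ 2. Therefore the treewidth is 2.

Treewidth 2.
Bags: B1 = {a, c, d}  B2 = {a, b, d}
Tree: B1–B2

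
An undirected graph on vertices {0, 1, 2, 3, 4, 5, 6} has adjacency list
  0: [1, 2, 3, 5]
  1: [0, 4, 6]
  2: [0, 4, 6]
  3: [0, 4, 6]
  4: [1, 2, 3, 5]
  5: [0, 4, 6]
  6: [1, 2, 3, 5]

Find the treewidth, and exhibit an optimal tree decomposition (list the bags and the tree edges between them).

The largest bag has 4 vertices, giving width 3; this decomposition certifies tw(G) ≤ 3. For the lower bound: the 4 vertex sets {0,3}, {2,6}, {4}, {5} are disjoint, each induces a connected subgraph, and every pair is joined by at least one edge of G. Contracting each set to a single vertex therefore yields K_{4} as a minor, and since treewidth is minor-monotone, tw(G) ≥ tw(K_{4}) = 3. Therefore the treewidth is 3.

Treewidth 3.
Bags: B1 = {0, 3, 4, 6}  B2 = {0, 2, 4, 6}  B3 = {0, 4, 5, 6}  B4 = {0, 1, 4, 6}
Tree: B1–B2, B2–B3, B3–B4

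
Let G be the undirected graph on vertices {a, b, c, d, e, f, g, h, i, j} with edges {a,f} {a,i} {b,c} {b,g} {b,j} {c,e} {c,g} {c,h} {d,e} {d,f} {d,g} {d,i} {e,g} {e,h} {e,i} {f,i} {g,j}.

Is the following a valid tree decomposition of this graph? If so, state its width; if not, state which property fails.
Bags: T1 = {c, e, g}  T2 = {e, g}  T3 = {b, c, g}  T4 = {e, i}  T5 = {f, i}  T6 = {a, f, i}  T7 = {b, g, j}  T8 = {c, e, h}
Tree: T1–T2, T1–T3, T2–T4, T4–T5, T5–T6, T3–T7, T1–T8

A tree decomposition must satisfy three properties: every vertex lies in some bag; for every edge, both endpoints lie together in some bag; and for every vertex, the bags containing it form a connected subtree. Here vertex d appears in no bag, so the decomposition is invalid.

No — vertex d appears in no bag.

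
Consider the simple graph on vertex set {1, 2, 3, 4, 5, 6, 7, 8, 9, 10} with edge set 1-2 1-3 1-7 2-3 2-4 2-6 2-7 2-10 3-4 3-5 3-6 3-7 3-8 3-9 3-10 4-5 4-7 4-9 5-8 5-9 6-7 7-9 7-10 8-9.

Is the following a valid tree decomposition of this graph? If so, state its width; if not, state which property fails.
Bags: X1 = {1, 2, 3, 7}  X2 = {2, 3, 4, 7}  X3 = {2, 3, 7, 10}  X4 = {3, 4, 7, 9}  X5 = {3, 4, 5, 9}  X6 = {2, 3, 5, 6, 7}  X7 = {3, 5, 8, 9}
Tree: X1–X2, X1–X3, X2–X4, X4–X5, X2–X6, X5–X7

No — bags containing vertex 5 are not connected in the tree.

A tree decomposition must satisfy three properties: every vertex lies in some bag; for every edge, both endpoints lie together in some bag; and for every vertex, the bags containing it form a connected subtree. Here bags containing vertex 5 are not connected in the tree, so the decomposition is invalid.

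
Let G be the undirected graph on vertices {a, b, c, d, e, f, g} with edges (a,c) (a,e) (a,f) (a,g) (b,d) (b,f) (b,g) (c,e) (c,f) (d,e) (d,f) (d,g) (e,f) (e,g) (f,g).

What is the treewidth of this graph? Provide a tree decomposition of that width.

Each bag holds 4 vertices, so the decomposition has width 3, which upper-bounds the treewidth. On the other hand G contains the 4-clique {d, e, f, g}. A clique must lie in a single bag of any decomposition, so no decomposition can have width below 3. Combining the bounds, tw(G) = 3.

Treewidth 3.
One such decomposition:
Bags: B1 = {d, e, f, g}  B2 = {a, e, f, g}  B3 = {a, c, e, f}  B4 = {b, d, f, g}
Tree: B1–B2, B2–B3, B1–B4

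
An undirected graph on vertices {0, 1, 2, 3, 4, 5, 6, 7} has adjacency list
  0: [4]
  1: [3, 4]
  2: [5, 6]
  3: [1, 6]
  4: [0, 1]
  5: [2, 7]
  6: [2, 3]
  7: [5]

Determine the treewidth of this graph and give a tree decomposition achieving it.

Treewidth 1.
One such decomposition:
Bags: B1 = {5, 7}  B2 = {2, 5}  B3 = {2, 6}  B4 = {3, 6}  B5 = {1, 3}  B6 = {1, 4}  B7 = {0, 4}
Tree: B1–B2, B2–B3, B3–B4, B4–B5, B5–B6, B6–B7

Each bag holds 2 vertices, so the decomposition has width 1, which upper-bounds the treewidth. Since G has at least one edge (e.g. 7–5), it is not an edgeless graph, so tw(G) ≥ 1. Therefore the treewidth is 1.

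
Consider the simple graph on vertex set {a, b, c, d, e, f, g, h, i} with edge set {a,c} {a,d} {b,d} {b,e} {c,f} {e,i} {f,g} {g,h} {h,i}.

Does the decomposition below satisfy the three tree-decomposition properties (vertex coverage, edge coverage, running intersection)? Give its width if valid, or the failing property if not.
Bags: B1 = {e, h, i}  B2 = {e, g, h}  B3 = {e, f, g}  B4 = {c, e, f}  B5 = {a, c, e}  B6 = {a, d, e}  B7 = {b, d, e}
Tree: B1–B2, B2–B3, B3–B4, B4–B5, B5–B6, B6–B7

Checking the three conditions: (i) the bags cover all of {a, b, c, d, e, f, g, h, i}; (ii) for each edge, some bag contains both endpoints; (iii) the bags containing any fixed vertex form a subtree. All hold, so the decomposition is valid with width 3 − 1 = 2.

Yes; width 2.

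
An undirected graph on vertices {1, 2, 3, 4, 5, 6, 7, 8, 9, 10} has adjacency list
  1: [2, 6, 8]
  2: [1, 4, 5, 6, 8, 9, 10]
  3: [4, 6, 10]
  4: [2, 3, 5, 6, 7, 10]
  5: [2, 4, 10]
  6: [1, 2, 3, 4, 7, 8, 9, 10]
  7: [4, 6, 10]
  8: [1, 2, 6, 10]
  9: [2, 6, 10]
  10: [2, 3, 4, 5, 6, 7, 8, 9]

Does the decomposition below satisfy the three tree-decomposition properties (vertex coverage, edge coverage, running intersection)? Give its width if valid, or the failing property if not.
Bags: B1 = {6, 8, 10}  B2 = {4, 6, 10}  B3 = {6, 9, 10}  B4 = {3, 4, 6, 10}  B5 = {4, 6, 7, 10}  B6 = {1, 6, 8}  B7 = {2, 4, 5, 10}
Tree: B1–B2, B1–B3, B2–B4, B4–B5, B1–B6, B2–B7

A tree decomposition must satisfy three properties: every vertex lies in some bag; for every edge, both endpoints lie together in some bag; and for every vertex, the bags containing it form a connected subtree. Here edge (2,6) lies in no bag, so the decomposition is invalid.

No — edge (2,6) lies in no bag.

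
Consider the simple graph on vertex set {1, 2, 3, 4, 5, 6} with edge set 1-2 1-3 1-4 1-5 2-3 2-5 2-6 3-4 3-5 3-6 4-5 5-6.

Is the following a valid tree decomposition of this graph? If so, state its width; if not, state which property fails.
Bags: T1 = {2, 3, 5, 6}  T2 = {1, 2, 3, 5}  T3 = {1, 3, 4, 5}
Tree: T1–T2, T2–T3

Checking the three conditions: (i) the bags cover all of {1, 2, 3, 4, 5, 6}; (ii) for each edge, some bag contains both endpoints; (iii) the bags containing any fixed vertex form a subtree. All hold, so the decomposition is valid with width 4 − 1 = 3.

Yes; width 3.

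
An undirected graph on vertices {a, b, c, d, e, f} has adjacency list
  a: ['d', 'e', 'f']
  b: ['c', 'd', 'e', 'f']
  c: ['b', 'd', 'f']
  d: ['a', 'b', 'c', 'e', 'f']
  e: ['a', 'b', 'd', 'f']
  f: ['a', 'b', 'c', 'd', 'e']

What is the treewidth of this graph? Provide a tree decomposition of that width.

Each bag holds 4 vertices, so the decomposition has width 3, which upper-bounds the treewidth. For the lower bound, the 4 vertices {a, d, e, f} are pairwise adjacent, and any tree decomposition puts a clique entirely inside one bag — forcing width ≥ 3. The upper and lower bounds meet at 3, so that is the treewidth.

Treewidth 3.
One such decomposition:
Bags: B1 = {b, d, e, f}  B2 = {b, c, d, f}  B3 = {a, d, e, f}
Tree: B1–B2, B1–B3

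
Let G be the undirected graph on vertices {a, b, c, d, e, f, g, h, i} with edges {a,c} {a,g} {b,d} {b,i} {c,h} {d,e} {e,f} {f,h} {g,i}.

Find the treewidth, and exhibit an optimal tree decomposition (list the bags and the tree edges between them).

Every bag has size at most 3, so the width is 3 − 1 = 2 and tw(G) ≤ 2. For the lower bound, G contains the cycle b–i–g–a–c–h–f–e–d–b, so G is not a forest; only forests have treewidth ≤ 1, hence tw(G) ≥ 2. Combining the bounds, tw(G) = 2.

Treewidth 2.
Bags: B1 = {b, g, i}  B2 = {a, b, g}  B3 = {a, b, c}  B4 = {b, c, h}  B5 = {b, f, h}  B6 = {b, e, f}  B7 = {b, d, e}
Tree: B1–B2, B2–B3, B3–B4, B4–B5, B5–B6, B6–B7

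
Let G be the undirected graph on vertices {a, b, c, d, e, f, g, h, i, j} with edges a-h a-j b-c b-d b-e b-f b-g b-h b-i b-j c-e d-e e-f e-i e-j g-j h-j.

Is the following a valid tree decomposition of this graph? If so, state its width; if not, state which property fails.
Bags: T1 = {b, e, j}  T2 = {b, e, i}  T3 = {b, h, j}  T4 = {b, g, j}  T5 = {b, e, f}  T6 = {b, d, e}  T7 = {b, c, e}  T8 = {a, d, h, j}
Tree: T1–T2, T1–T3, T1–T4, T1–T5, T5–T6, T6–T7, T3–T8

No — bags containing vertex d are not connected in the tree.

A tree decomposition must satisfy three properties: every vertex lies in some bag; for every edge, both endpoints lie together in some bag; and for every vertex, the bags containing it form a connected subtree. Here bags containing vertex d are not connected in the tree, so the decomposition is invalid.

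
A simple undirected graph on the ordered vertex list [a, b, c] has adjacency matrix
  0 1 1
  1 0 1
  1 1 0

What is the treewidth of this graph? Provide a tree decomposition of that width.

A single bag containing all 3 vertices is trivially a valid decomposition of width 2. Conversely, {a, b, c} is a clique of size 3, and the vertices of any clique must share a bag in every tree decomposition; so some bag has ≥ 3 vertices and tw(G) ≥ 2. The upper and lower bounds meet at 2, so that is the treewidth.

Treewidth 2.
One such decomposition:
Bags: B1 = {a, b, c}
Tree: (single bag)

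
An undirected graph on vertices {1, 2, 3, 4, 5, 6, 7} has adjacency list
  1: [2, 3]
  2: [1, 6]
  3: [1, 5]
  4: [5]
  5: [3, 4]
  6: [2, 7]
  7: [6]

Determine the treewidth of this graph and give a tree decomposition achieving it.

Treewidth 1.
One optimal decomposition is:
Bags: B1 = {6, 7}  B2 = {2, 6}  B3 = {1, 2}  B4 = {1, 3}  B5 = {3, 5}  B6 = {4, 5}
Tree: B1–B2, B2–B3, B3–B4, B4–B5, B5–B6

The largest bag has 2 vertices, giving width 1; this decomposition certifies tw(G) ≤ 1. Any graph with an edge has treewidth ≥ 1, and G has the edge 7–6. Hence tw(G) = 1 exactly.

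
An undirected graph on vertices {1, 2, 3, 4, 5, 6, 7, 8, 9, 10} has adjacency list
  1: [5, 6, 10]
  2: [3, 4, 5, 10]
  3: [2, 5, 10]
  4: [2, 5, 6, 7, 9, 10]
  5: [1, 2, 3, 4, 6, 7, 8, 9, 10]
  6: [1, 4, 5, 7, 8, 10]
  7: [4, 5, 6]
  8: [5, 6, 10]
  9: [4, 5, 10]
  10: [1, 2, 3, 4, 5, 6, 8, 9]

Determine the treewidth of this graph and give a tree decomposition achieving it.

Treewidth 3.
One such decomposition:
Bags: B1 = {4, 5, 6, 10}  B2 = {4, 5, 6, 7}  B3 = {5, 6, 8, 10}  B4 = {1, 5, 6, 10}  B5 = {4, 5, 9, 10}  B6 = {2, 4, 5, 10}  B7 = {2, 3, 5, 10}
Tree: B1–B2, B1–B3, B3–B4, B1–B5, B5–B6, B6–B7

Every bag has size at most 4, so the width is 4 − 1 = 3 and tw(G) ≤ 3. On the other hand G contains the 4-clique {5, 6, 8, 10}. A clique must lie in a single bag of any decomposition, so no decomposition can have width below 3. Hence tw(G) = 3 exactly.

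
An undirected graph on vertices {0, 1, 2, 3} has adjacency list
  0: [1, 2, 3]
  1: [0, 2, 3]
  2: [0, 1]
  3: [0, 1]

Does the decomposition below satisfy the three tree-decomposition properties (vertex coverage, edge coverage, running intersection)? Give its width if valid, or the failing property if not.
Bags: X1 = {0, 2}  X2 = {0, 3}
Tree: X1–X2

No — vertex 1 appears in no bag.

A tree decomposition must satisfy three properties: every vertex lies in some bag; for every edge, both endpoints lie together in some bag; and for every vertex, the bags containing it form a connected subtree. Here vertex 1 appears in no bag, so the decomposition is invalid.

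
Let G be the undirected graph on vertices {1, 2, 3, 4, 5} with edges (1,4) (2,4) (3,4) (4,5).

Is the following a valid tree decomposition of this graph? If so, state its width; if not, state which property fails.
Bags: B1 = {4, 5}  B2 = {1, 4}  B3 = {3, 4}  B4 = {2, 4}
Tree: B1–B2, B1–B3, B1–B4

Yes; width 1.

Every vertex of G appears in some bag (union = {1, 2, 3, 4, 5}); every edge is covered by a bag; and for each vertex v the set of bags containing v is connected in the bag tree. The decomposition is therefore valid. The largest bag has 2 vertices, so the width is 1.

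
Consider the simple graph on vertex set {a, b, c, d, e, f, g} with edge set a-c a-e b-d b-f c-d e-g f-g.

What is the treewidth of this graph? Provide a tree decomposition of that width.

Treewidth 2.
One optimal decomposition is:
Bags: B1 = {a, c, e}  B2 = {c, d, e}  B3 = {b, d, e}  B4 = {b, e, f}  B5 = {e, f, g}
Tree: B1–B2, B2–B3, B3–B4, B4–B5

Each bag holds 3 vertices, so the decomposition has width 2, which upper-bounds the treewidth. The edges e–a–c–d–b–f–g–e form a cycle, so G is not a tree and its treewidth is at least 2. Therefore the treewidth is 2.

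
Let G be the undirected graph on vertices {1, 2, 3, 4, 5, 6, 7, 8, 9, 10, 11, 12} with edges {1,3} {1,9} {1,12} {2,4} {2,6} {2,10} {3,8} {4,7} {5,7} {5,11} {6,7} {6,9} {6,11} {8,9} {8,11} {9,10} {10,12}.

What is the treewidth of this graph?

3

A width-3 tree decomposition is:
Bags: B1 = {2, 4, 5, 7}  B2 = {2, 5, 6, 7}  B3 = {2, 5, 6, 11}  B4 = {2, 6, 10, 11}  B5 = {6, 9, 10, 11}  B6 = {8, 9, 10, 11}  B7 = {8, 9, 10, 12}  B8 = {1, 8, 9, 12}  B9 = {1, 3, 8, 12}
Tree: B1–B2, B2–B3, B3–B4, B4–B5, B5–B6, B6–B7, B7–B8, B8–B9
Each bag holds 4 vertices, so the decomposition has width 3, which upper-bounds the treewidth. For the lower bound: the 4 vertex sets {4,5,7}, {2}, {6}, {8,9,10,11} are disjoint, each induces a connected subgraph, and every pair is joined by at least one edge of G. Contracting each set to a single vertex therefore yields K_{4} as a minor, and since treewidth is minor-monotone, tw(G) ≥ tw(K_{4}) = 3. Hence tw(G) = 3 exactly.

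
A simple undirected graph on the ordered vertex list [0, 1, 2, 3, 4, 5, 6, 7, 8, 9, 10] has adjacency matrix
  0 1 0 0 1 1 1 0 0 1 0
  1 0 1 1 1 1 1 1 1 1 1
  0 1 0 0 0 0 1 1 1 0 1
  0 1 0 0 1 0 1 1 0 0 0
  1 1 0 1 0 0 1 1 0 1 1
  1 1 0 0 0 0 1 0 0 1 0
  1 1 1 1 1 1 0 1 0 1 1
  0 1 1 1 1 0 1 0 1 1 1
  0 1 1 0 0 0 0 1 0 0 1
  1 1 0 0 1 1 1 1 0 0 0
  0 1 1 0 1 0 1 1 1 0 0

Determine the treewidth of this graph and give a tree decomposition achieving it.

Each bag holds 5 vertices, so the decomposition has width 4, which upper-bounds the treewidth. Conversely, {1, 2, 7, 8, 10} is a clique of size 5, and the vertices of any clique must share a bag in every tree decomposition; so some bag has ≥ 5 vertices and tw(G) ≥ 4. The upper and lower bounds meet at 4, so that is the treewidth.

Treewidth 4.
One such decomposition:
Bags: B1 = {1, 4, 6, 7, 9}  B2 = {0, 1, 4, 6, 9}  B3 = {1, 4, 6, 7, 10}  B4 = {1, 3, 4, 6, 7}  B5 = {0, 1, 5, 6, 9}  B6 = {1, 2, 6, 7, 10}  B7 = {1, 2, 7, 8, 10}
Tree: B1–B2, B1–B3, B1–B4, B2–B5, B3–B6, B6–B7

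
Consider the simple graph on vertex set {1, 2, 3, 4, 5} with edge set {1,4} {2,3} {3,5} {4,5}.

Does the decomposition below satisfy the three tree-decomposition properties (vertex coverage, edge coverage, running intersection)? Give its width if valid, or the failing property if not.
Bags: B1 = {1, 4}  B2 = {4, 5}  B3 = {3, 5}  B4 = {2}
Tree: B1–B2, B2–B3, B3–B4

A tree decomposition must satisfy three properties: every vertex lies in some bag; for every edge, both endpoints lie together in some bag; and for every vertex, the bags containing it form a connected subtree. Here edge (3,2) lies in no bag, so the decomposition is invalid.

No — edge (3,2) lies in no bag.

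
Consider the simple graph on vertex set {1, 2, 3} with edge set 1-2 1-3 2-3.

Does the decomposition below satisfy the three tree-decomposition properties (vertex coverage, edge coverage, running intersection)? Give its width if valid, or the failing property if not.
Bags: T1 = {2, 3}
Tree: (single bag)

A tree decomposition must satisfy three properties: every vertex lies in some bag; for every edge, both endpoints lie together in some bag; and for every vertex, the bags containing it form a connected subtree. Here vertex 1 appears in no bag, so the decomposition is invalid.

No — vertex 1 appears in no bag.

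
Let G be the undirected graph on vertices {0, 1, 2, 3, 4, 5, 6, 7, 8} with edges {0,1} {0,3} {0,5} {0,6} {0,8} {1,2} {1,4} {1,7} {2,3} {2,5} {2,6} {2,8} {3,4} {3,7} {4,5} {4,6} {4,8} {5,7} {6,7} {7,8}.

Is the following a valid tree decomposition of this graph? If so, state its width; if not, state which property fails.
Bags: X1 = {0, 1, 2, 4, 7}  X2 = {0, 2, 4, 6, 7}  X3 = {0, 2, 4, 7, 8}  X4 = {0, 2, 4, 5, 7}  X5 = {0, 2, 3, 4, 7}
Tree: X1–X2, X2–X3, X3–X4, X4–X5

Yes; width 4.

Every vertex of G appears in some bag (union = {0, 1, 2, 3, 4, 5, 6, 7, 8}); every edge is covered by a bag; and for each vertex v the set of bags containing v is connected in the bag tree. The decomposition is therefore valid. The largest bag has 5 vertices, so the width is 4.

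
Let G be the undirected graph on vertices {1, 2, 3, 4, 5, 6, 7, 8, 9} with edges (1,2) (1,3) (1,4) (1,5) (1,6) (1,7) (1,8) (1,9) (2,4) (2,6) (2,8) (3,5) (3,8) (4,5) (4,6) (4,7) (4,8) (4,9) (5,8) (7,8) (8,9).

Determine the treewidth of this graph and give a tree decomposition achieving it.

Every bag has size at most 4, so the width is 4 − 1 = 3 and tw(G) ≤ 3. Conversely, {1, 3, 5, 8} is a clique of size 4, and the vertices of any clique must share a bag in every tree decomposition; so some bag has ≥ 4 vertices and tw(G) ≥ 3. Combining the bounds, tw(G) = 3.

Treewidth 3.
One optimal decomposition is:
Bags: B1 = {1, 4, 7, 8}  B2 = {1, 4, 8, 9}  B3 = {1, 2, 4, 8}  B4 = {1, 2, 4, 6}  B5 = {1, 4, 5, 8}  B6 = {1, 3, 5, 8}
Tree: B1–B2, B2–B3, B3–B4, B3–B5, B5–B6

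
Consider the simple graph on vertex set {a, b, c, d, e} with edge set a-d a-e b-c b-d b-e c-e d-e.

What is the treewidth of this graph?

2

A width-2 tree decomposition is:
Bags: B1 = {b, c, e}  B2 = {b, d, e}  B3 = {a, d, e}
Tree: B1–B2, B2–B3
Each bag holds 3 vertices, so the decomposition has width 2, which upper-bounds the treewidth. Conversely, {a, d, e} is a clique of size 3, and the vertices of any clique must share a bag in every tree decomposition; so some bag has ≥ 3 vertices and tw(G) ≥ 2. Hence tw(G) = 2 exactly.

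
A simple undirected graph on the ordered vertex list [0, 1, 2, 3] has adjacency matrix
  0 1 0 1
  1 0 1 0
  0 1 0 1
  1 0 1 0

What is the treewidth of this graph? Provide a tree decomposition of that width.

Treewidth 2.
One optimal decomposition is:
Bags: B1 = {0, 1, 2}  B2 = {0, 2, 3}
Tree: B1–B2

Every bag has size at most 3, so the width is 3 − 1 = 2 and tw(G) ≤ 2. Since 2–1–0–3–2 is a cycle in G, G is not acyclic. Forests are exactly the graphs of treewidth ≤ 1, so tw(G) ≥ 2. Therefore the treewidth is 2.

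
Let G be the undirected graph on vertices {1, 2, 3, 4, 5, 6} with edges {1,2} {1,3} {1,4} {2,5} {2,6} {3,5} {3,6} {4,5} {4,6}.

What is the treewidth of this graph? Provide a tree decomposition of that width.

Every bag has size at most 4, so the width is 4 − 1 = 3 and tw(G) ≤ 3. For the lower bound: the 4 vertex sets {2,6}, {1,4}, {5}, {3} are disjoint, each induces a connected subgraph, and every pair is joined by at least one edge of G. Contracting each set to a single vertex therefore yields K_{4} as a minor, and since treewidth is minor-monotone, tw(G) ≥ tw(K_{4}) = 3. Combining the bounds, tw(G) = 3.

Treewidth 3.
One such decomposition:
Bags: B1 = {1, 2, 5, 6}  B2 = {1, 4, 5, 6}  B3 = {1, 3, 5, 6}
Tree: B1–B2, B2–B3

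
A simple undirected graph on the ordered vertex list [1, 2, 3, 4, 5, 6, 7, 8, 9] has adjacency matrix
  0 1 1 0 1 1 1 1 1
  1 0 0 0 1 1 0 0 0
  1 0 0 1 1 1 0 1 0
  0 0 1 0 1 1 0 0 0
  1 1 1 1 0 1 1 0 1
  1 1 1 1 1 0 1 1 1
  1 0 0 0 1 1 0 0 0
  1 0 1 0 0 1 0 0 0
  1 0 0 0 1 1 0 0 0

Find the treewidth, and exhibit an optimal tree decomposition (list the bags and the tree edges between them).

Treewidth 3.
Bags: B1 = {1, 3, 5, 6}  B2 = {1, 2, 5, 6}  B3 = {1, 5, 6, 9}  B4 = {1, 3, 6, 8}  B5 = {1, 5, 6, 7}  B6 = {3, 4, 5, 6}
Tree: B1–B2, B2–B3, B1–B4, B1–B5, B1–B6

Every bag has size at most 4, so the width is 4 − 1 = 3 and tw(G) ≤ 3. On the other hand G contains the 4-clique {1, 3, 6, 8}. A clique must lie in a single bag of any decomposition, so no decomposition can have width below 3. Therefore the treewidth is 3.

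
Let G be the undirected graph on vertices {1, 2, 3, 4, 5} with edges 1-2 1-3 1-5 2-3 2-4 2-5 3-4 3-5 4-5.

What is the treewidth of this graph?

A width-3 tree decomposition is:
Bags: B1 = {1, 2, 3, 5}  B2 = {2, 3, 4, 5}
Tree: B1–B2
Each bag holds 4 vertices, so the decomposition has width 3, which upper-bounds the treewidth. On the other hand G contains the 4-clique {1, 2, 3, 5}. A clique must lie in a single bag of any decomposition, so no decomposition can have width below 3. Combining the bounds, tw(G) = 3.

3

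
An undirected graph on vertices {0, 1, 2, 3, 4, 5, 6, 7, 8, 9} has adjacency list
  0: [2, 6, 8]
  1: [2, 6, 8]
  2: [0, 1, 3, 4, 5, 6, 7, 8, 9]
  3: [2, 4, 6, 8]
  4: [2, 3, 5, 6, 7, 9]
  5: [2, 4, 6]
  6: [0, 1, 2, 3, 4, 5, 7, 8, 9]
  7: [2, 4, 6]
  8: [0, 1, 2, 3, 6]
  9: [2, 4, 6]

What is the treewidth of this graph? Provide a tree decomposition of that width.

Treewidth 3.
Bags: B1 = {2, 3, 4, 6}  B2 = {2, 3, 6, 8}  B3 = {1, 2, 6, 8}  B4 = {0, 2, 6, 8}  B5 = {2, 4, 6, 9}  B6 = {2, 4, 5, 6}  B7 = {2, 4, 6, 7}
Tree: B1–B2, B2–B3, B2–B4, B1–B5, B1–B6, B1–B7

The largest bag has 4 vertices, giving width 3; this decomposition certifies tw(G) ≤ 3. On the other hand G contains the 4-clique {0, 2, 6, 8}. A clique must lie in a single bag of any decomposition, so no decomposition can have width below 3. The upper and lower bounds meet at 3, so that is the treewidth.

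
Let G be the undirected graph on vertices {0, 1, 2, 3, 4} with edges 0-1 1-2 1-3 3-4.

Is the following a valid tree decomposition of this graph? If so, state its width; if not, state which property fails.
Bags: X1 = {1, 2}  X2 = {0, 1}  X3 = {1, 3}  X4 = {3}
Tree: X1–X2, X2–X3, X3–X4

A tree decomposition must satisfy three properties: every vertex lies in some bag; for every edge, both endpoints lie together in some bag; and for every vertex, the bags containing it form a connected subtree. Here vertex 4 appears in no bag, so the decomposition is invalid.

No — vertex 4 appears in no bag.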